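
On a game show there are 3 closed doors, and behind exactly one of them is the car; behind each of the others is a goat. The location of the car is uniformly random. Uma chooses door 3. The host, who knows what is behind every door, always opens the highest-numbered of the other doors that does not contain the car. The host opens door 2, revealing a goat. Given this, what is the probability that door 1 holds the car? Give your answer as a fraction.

Apply Bayes' rule, conditioning on where the car actually is.
If it is behind either of doors 1 and 3 (prior 1/3 each): door 2 is the highest-numbered option available, probability 1; weight (1/3)·1 = 1/3 each.
If it is behind door 2 (prior 1/3): the host opened door 2, so this case is ruled out; weight (1/3)·0 = 0.
The weights sum to 2/3.
So P(the car behind door 1 | the host opened door 2) = (1/3) / (2/3) = 1/2.

1/2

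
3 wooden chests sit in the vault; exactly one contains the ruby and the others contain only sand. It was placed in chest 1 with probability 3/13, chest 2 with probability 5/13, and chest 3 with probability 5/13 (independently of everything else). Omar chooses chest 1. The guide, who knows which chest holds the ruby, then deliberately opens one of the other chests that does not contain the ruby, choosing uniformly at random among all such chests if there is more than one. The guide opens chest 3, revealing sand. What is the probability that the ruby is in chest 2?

Condition on the true location of the ruby.
If it is in chest 1 (prior 3/13): the guide has 2 equally likely choices, so probability 1/2; weight (3/13)·(1/2) = 3/26.
If it is in chest 2 (prior 5/13): the guide has no choice, probability 1; weight (5/13)·1 = 5/13.
If it is in chest 3 (prior 5/13): the guide opened chest 3, so this case is ruled out; weight (5/13)·0 = 0.
The weights sum to 1/2.
So P(the ruby in chest 2 | the guide opened chest 3) = (5/13) / (1/2) = 10/13.

10/13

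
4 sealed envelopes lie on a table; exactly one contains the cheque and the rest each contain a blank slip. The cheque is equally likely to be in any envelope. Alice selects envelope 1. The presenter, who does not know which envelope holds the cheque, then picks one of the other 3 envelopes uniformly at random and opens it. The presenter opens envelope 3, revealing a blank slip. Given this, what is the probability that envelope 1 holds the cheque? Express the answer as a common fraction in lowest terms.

1/3

Because the presenter chose which envelope to open without knowing where the cheque is, the choice is independent of the prize location. Learning that envelope 3 does not hold the cheque simply rules out that one location and leaves the remaining 3 envelopes still equally likely by symmetry.
So P(the cheque in envelope 1) = 1/3.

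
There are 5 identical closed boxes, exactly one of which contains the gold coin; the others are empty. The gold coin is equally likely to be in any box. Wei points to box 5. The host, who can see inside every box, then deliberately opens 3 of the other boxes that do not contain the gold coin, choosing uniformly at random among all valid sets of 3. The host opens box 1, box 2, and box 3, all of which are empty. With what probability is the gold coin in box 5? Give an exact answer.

1/5

Condition on the true location of the gold coin.
If it is in any of boxes 1, 2, and 3 (prior 1/5 each): that box was opened and seen not to hold the prize — ruled out; weight (1/5)·0 = 0 each.
If it is in box 4 (prior 1/5): the host has no choice, probability 1; weight (1/5)·1 = 1/5.
If it is in box 5 (prior 1/5): the host has 4 equally likely choices, so probability 1/4; weight (1/5)·(1/4) = 1/20.
The weights sum to 1/4.
So P(the gold coin in box 5 | the host opened box 1, box 2, and box 3) = (1/20) / (1/4) = 1/5.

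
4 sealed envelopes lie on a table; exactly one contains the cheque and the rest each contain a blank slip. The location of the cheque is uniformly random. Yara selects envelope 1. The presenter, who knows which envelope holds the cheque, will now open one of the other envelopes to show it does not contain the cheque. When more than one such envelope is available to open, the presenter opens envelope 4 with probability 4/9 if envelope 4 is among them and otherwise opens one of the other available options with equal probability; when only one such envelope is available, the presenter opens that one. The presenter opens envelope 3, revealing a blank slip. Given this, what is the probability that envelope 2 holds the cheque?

Consider each possible location of the cheque in turn.
If it is in envelope 1 (prior 1/4): envelope 4 is available but not opened; envelope 3 gets probability (1 − 4/9)/2 = 5/18; weight (1/4)·(5/18) = 5/72.
If it is in envelope 2 (prior 1/4): envelope 4 is available but not opened, probability 5/9; weight (1/4)·(5/9) = 5/36.
If it is in envelope 3 (prior 1/4): the presenter opened envelope 3, so this case is ruled out; weight (1/4)·0 = 0.
If it is in envelope 4 (prior 1/4): envelope 4 holds the prize so is unavailable; the presenter chooses uniformly among the 2 others, probability 1/2; weight (1/4)·(1/2) = 1/8.
The weights sum to 1/3.
So P(the cheque in envelope 2 | the presenter opened envelope 3) = (5/36) / (1/3) = 5/12.

5/12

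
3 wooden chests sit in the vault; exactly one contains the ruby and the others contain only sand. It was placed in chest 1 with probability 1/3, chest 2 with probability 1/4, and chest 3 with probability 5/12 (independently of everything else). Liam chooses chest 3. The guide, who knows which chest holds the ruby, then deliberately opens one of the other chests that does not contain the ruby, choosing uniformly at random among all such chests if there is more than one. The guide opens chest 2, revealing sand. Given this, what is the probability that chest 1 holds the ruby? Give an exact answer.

Condition on the true location of the ruby.
If it is in chest 1 (prior 1/3): the guide has no choice, probability 1; weight (1/3)·1 = 1/3.
If it is in chest 2 (prior 1/4): the guide opened chest 2, so this case is ruled out; weight (1/4)·0 = 0.
If it is in chest 3 (prior 5/12): the guide has 2 equally likely choices, so probability 1/2; weight (5/12)·(1/2) = 5/24.
The weights sum to 13/24.
So P(the ruby in chest 1 | the guide opened chest 2) = (1/3) / (13/24) = 8/13.

8/13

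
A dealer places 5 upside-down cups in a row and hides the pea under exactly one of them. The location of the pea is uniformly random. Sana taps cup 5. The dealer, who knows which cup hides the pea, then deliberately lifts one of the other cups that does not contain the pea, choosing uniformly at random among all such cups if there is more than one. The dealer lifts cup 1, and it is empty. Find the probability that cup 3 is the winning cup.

Consider each possible location of the pea in turn.
If it is under cup 1 (prior 1/5): the dealer opened cup 1, so this case is ruled out; weight (1/5)·0 = 0.
If it is under any of cups 2, 3, and 4 (prior 1/5 each): the dealer has 3 equally likely choices, so probability 1/3; weight (1/5)·(1/3) = 1/15 each.
If it is under cup 5 (prior 1/5): the dealer has 4 equally likely choices, so probability 1/4; weight (1/5)·(1/4) = 1/20.
The weights sum to 1/4.
So P(the pea under cup 3 | the dealer opened cup 1) = (1/15) / (1/4) = 4/15.

4/15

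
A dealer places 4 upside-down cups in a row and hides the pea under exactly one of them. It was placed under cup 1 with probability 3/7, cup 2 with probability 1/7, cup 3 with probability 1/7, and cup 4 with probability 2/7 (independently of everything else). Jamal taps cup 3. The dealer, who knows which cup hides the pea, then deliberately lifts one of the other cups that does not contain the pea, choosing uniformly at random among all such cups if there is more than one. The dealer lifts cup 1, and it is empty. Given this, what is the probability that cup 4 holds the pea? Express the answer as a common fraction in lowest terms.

Consider each possible location of the pea in turn.
If it is under cup 1 (prior 3/7): the dealer opened cup 1, so this case is ruled out; weight (3/7)·0 = 0.
If it is under cup 2 (prior 1/7): the dealer has 2 equally likely choices, so probability 1/2; weight (1/7)·(1/2) = 1/14.
If it is under cup 3 (prior 1/7): the dealer has 3 equally likely choices, so probability 1/3; weight (1/7)·(1/3) = 1/21.
If it is under cup 4 (prior 2/7): the dealer has 2 equally likely choices, so probability 1/2; weight (2/7)·(1/2) = 1/7.
The weights sum to 11/42.
So P(the pea under cup 4 | the dealer opened cup 1) = (1/7) / (11/42) = 6/11.

6/11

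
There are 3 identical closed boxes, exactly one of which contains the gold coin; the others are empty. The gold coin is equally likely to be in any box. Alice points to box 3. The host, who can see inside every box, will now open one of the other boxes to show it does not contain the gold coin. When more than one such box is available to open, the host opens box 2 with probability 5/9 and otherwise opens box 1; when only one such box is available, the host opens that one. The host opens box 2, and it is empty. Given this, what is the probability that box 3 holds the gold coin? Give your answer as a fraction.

Apply Bayes' rule, conditioning on where the gold coin actually is.
If it is in box 1 (prior 1/3): only box 2 is available, probability 1; weight (1/3)·1 = 1/3.
If it is in box 2 (prior 1/3): the host opened box 2, so this case is ruled out; weight (1/3)·0 = 0.
If it is in box 3 (prior 1/3): box 2 is available, opened with probability 5/9; weight (1/3)·(5/9) = 5/27.
The weights sum to 14/27.
So P(the gold coin in box 3 | the host opened box 2) = (5/27) / (14/27) = 5/14.

5/14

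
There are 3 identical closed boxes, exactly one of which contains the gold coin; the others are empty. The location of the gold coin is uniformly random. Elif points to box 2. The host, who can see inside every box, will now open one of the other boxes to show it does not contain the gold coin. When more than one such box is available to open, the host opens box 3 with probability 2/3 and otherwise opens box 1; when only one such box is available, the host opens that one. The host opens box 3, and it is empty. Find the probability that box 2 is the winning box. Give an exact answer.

2/5

Condition on the true location of the gold coin.
If it is in box 1 (prior 1/3): only box 3 is available, probability 1; weight (1/3)·1 = 1/3.
If it is in box 2 (prior 1/3): box 3 is available, opened with probability 2/3; weight (1/3)·(2/3) = 2/9.
If it is in box 3 (prior 1/3): the host opened box 3, so this case is ruled out; weight (1/3)·0 = 0.
The weights sum to 5/9.
So P(the gold coin in box 2 | the host opened box 3) = (2/9) / (5/9) = 2/5.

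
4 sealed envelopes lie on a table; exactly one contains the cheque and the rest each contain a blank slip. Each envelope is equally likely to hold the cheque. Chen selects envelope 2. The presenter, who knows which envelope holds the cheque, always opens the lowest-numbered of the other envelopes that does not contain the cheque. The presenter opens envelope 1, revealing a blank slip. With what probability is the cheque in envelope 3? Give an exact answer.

Consider each possible location of the cheque in turn.
If it is in envelope 1 (prior 1/4): the presenter opened envelope 1, so this case is ruled out; weight (1/4)·0 = 0.
If it is in any of envelopes 2, 3, and 4 (prior 1/4 each): envelope 1 is the lowest-numbered option available, probability 1; weight (1/4)·1 = 1/4 each.
The weights sum to 3/4.
So P(the cheque in envelope 3 | the presenter opened envelope 1) = (1/4) / (3/4) = 1/3.

1/3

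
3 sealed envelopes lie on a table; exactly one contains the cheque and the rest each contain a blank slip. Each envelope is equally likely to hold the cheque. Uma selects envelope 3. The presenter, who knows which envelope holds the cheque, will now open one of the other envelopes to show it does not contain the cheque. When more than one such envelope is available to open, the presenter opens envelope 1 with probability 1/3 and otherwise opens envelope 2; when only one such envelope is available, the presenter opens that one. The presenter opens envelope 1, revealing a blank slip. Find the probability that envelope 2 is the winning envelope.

3/4

Consider each possible location of the cheque in turn.
If it is in envelope 1 (prior 1/3): the presenter opened envelope 1, so this case is ruled out; weight (1/3)·0 = 0.
If it is in envelope 2 (prior 1/3): only envelope 1 is available, probability 1; weight (1/3)·1 = 1/3.
If it is in envelope 3 (prior 1/3): envelope 1 is available, opened with probability 1/3; weight (1/3)·(1/3) = 1/9.
The weights sum to 4/9.
So P(the cheque in envelope 2 | the presenter opened envelope 1) = (1/3) / (4/9) = 3/4.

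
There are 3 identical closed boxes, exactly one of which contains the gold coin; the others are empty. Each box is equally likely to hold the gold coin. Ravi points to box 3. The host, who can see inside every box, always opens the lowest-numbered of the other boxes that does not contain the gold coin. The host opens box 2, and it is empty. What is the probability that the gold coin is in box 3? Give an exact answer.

Consider each possible location of the gold coin in turn.
If it is in box 1 (prior 1/3): box 2 is the lowest-numbered option available, probability 1; weight (1/3)·1 = 1/3.
If it is in box 2 (prior 1/3): the host opened box 2, so this case is ruled out; weight (1/3)·0 = 0.
If it is in box 3 (prior 1/3): the host would have opened box 1 instead, probability 0; weight (1/3)·0 = 0.
The weights sum to 1/3.
So P(the gold coin in box 3 | the host opened box 2) = 0 / (1/3) = 0.

0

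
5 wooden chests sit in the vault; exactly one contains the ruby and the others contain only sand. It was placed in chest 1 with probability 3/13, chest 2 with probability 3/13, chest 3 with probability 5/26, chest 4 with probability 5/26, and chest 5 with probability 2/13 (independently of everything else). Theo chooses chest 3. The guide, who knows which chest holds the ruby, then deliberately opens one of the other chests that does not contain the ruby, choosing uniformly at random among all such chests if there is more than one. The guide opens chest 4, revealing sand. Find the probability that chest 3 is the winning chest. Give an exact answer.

Condition on the true location of the ruby.
If it is in either of chests 1 and 2 (prior 3/13 each): the guide has 3 equally likely choices, so probability 1/3; weight (3/13)·(1/3) = 1/13 each.
If it is in chest 3 (prior 5/26): the guide has 4 equally likely choices, so probability 1/4; weight (5/26)·(1/4) = 5/104.
If it is in chest 4 (prior 5/26): the guide opened chest 4, so this case is ruled out; weight (5/26)·0 = 0.
If it is in chest 5 (prior 2/13): the guide has 3 equally likely choices, so probability 1/3; weight (2/13)·(1/3) = 2/39.
The weights sum to 79/312.
So P(the ruby in chest 3 | the guide opened chest 4) = (5/104) / (79/312) = 15/79.

15/79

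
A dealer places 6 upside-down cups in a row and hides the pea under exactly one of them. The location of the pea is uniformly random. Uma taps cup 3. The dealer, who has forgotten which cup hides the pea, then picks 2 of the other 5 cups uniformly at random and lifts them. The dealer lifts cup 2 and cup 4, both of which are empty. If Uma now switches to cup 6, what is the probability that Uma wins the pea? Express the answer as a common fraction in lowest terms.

1/4

Because the dealer chose which cups to lift without knowing where the pea is, the choice is independent of the prize location. Learning that none of the 2 opened cups holds the pea simply rules out those 2 locations and leaves the remaining 4 cups still equally likely by symmetry.
So P(the pea under cup 6) = 1/4.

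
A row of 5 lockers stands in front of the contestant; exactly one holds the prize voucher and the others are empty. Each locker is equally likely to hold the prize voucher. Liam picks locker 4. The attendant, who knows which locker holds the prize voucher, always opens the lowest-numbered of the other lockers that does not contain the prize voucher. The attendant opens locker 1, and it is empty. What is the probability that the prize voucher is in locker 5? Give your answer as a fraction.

Apply Bayes' rule, conditioning on where the prize voucher actually is.
If it is in locker 1 (prior 1/5): the attendant opened locker 1, so this case is ruled out; weight (1/5)·0 = 0.
If it is in any of lockers 2, 3, 4, and 5 (prior 1/5 each): locker 1 is the lowest-numbered option available, probability 1; weight (1/5)·1 = 1/5 each.
The weights sum to 4/5.
So P(the prize voucher in locker 5 | the attendant opened locker 1) = (1/5) / (4/5) = 1/4.

1/4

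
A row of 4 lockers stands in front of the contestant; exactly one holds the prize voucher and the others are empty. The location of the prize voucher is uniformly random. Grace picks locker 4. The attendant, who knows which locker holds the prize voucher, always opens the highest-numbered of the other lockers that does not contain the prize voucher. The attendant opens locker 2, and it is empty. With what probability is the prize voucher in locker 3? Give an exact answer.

1

Condition on the true location of the prize voucher.
If it is in either of lockers 1 and 4 (prior 1/4 each): the attendant would have opened locker 3 instead, probability 0; weight (1/4)·0 = 0 each.
If it is in locker 2 (prior 1/4): the attendant opened locker 2, so this case is ruled out; weight (1/4)·0 = 0.
If it is in locker 3 (prior 1/4): locker 2 is the highest-numbered option available, probability 1; weight (1/4)·1 = 1/4.
The weights sum to 1/4.
So P(the prize voucher in locker 3 | the attendant opened locker 2) = (1/4) / (1/4) = 1.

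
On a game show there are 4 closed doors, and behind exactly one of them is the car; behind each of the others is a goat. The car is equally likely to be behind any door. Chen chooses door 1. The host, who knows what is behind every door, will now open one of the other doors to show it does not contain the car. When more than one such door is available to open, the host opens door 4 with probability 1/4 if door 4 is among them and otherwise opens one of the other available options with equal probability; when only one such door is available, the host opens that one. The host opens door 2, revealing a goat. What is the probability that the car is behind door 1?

Apply Bayes' rule, conditioning on where the car actually is.
If it is behind door 1 (prior 1/4): door 4 is available but not opened; door 2 gets probability (1 − 1/4)/2 = 3/8; weight (1/4)·(3/8) = 3/32.
If it is behind door 2 (prior 1/4): the host opened door 2, so this case is ruled out; weight (1/4)·0 = 0.
If it is behind door 3 (prior 1/4): door 4 is available but not opened, probability 3/4; weight (1/4)·(3/4) = 3/16.
If it is behind door 4 (prior 1/4): door 4 holds the prize so is unavailable; the host chooses uniformly among the 2 others, probability 1/2; weight (1/4)·(1/2) = 1/8.
The weights sum to 13/32.
So P(the car behind door 1 | the host opened door 2) = (3/32) / (13/32) = 3/13.

3/13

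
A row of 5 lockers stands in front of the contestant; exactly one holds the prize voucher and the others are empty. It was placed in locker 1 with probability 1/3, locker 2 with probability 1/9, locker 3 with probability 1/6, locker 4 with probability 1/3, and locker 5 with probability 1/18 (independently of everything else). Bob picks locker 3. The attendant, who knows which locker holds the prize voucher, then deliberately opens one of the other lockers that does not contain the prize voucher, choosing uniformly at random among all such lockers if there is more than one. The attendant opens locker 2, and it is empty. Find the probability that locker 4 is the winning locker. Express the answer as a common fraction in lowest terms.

24/61

Condition on the true location of the prize voucher.
If it is in either of lockers 1 and 4 (prior 1/3 each): the attendant has 3 equally likely choices, so probability 1/3; weight (1/3)·(1/3) = 1/9 each.
If it is in locker 2 (prior 1/9): the attendant opened locker 2, so this case is ruled out; weight (1/9)·0 = 0.
If it is in locker 3 (prior 1/6): the attendant has 4 equally likely choices, so probability 1/4; weight (1/6)·(1/4) = 1/24.
If it is in locker 5 (prior 1/18): the attendant has 3 equally likely choices, so probability 1/3; weight (1/18)·(1/3) = 1/54.
The weights sum to 61/216.
So P(the prize voucher in locker 4 | the attendant opened locker 2) = (1/9) / (61/216) = 24/61.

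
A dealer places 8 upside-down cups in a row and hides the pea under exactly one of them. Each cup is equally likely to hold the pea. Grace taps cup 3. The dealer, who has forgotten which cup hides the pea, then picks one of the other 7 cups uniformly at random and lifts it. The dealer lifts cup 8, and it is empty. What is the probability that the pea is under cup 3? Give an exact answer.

1/7

Apply Bayes' rule, conditioning on where the pea actually is.
If it is under any of cups 1, 2, 3, 4, 5, 6, and 7 (prior 1/8 each): the dealer picks cup 8 with probability 1/7 regardless, and it is not the prize; weight (1/8)·(1/7) = 1/56 each.
If it is under cup 8 (prior 1/8): the dealer opened cup 8, so this case is ruled out; weight (1/8)·0 = 0.
The weights sum to 1/8.
So P(the pea under cup 3 | the dealer opened cup 8) = (1/56) / (1/8) = 1/7.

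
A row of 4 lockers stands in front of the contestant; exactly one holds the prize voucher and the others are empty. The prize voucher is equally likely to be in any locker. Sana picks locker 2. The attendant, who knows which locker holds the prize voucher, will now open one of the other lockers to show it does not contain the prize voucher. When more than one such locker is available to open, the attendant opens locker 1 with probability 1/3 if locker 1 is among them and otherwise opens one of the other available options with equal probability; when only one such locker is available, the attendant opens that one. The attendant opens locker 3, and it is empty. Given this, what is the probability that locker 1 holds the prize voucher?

1/3

Apply Bayes' rule, conditioning on where the prize voucher actually is.
If it is in locker 1 (prior 1/4): locker 1 holds the prize so is unavailable; the attendant chooses uniformly among the 2 others, probability 1/2; weight (1/4)·(1/2) = 1/8.
If it is in locker 2 (prior 1/4): locker 1 is available but not opened; locker 3 gets probability (1 − 1/3)/2 = 1/3; weight (1/4)·(1/3) = 1/12.
If it is in locker 3 (prior 1/4): the attendant opened locker 3, so this case is ruled out; weight (1/4)·0 = 0.
If it is in locker 4 (prior 1/4): locker 1 is available but not opened, probability 2/3; weight (1/4)·(2/3) = 1/6.
The weights sum to 3/8.
So P(the prize voucher in locker 1 | the attendant opened locker 3) = (1/8) / (3/8) = 1/3.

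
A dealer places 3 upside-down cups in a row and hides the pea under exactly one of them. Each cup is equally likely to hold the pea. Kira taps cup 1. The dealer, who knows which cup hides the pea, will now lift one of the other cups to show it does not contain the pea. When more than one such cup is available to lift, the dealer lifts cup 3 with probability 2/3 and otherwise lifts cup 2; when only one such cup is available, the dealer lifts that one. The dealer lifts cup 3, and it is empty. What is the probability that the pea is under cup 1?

2/5

Apply Bayes' rule, conditioning on where the pea actually is.
If it is under cup 1 (prior 1/3): cup 3 is available, opened with probability 2/3; weight (1/3)·(2/3) = 2/9.
If it is under cup 2 (prior 1/3): only cup 3 is available, probability 1; weight (1/3)·1 = 1/3.
If it is under cup 3 (prior 1/3): the dealer opened cup 3, so this case is ruled out; weight (1/3)·0 = 0.
The weights sum to 5/9.
So P(the pea under cup 1 | the dealer opened cup 3) = (2/9) / (5/9) = 2/5.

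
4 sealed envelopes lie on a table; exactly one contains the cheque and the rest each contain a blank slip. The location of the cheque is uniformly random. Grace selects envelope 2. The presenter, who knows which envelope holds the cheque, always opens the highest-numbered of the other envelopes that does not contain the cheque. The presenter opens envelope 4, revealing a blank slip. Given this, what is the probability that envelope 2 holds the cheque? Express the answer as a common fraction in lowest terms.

1/3

Condition on the true location of the cheque.
If it is in any of envelopes 1, 2, and 3 (prior 1/4 each): envelope 4 is the highest-numbered option available, probability 1; weight (1/4)·1 = 1/4 each.
If it is in envelope 4 (prior 1/4): the presenter opened envelope 4, so this case is ruled out; weight (1/4)·0 = 0.
The weights sum to 3/4.
So P(the cheque in envelope 2 | the presenter opened envelope 4) = (1/4) / (3/4) = 1/3.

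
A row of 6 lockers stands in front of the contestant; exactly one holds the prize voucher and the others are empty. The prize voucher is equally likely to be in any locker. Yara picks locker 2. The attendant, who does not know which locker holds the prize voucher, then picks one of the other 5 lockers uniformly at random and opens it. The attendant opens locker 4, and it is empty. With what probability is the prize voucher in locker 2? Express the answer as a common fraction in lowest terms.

Apply Bayes' rule, conditioning on where the prize voucher actually is.
If it is in any of lockers 1, 2, 3, 5, and 6 (prior 1/6 each): the attendant picks locker 4 with probability 1/5 regardless, and it is not the prize; weight (1/6)·(1/5) = 1/30 each.
If it is in locker 4 (prior 1/6): the attendant opened locker 4, so this case is ruled out; weight (1/6)·0 = 0.
The weights sum to 1/6.
So P(the prize voucher in locker 2 | the attendant opened locker 4) = (1/30) / (1/6) = 1/5.

1/5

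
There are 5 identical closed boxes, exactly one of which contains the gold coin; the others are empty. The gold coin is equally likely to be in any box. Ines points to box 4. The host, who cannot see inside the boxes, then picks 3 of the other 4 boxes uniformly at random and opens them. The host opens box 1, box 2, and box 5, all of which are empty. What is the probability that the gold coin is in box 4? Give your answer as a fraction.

Condition on the true location of the gold coin.
If it is in any of boxes 1, 2, and 5 (prior 1/5 each): that box was opened and seen not to hold the prize — ruled out; weight (1/5)·0 = 0 each.
If it is in either of boxes 3 and 4 (prior 1/5 each): the host picks exactly this set with probability 1/4 regardless, and none is the prize; weight (1/5)·(1/4) = 1/20 each.
The weights sum to 1/10.
So P(the gold coin in box 4 | the host opened box 1, box 2, and box 5) = (1/20) / (1/10) = 1/2.

1/2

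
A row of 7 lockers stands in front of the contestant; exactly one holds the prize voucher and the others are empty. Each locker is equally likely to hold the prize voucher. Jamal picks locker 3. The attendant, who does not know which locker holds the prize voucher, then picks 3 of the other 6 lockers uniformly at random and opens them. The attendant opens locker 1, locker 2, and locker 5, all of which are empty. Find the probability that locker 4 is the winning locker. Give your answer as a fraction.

Because the attendant chose which lockers to open without knowing where the prize voucher is, the choice is independent of the prize location. Learning that none of the 3 opened lockers holds the prize voucher simply rules out those 3 locations and leaves the remaining 4 lockers still equally likely by symmetry.
So P(the prize voucher in locker 4) = 1/4.

1/4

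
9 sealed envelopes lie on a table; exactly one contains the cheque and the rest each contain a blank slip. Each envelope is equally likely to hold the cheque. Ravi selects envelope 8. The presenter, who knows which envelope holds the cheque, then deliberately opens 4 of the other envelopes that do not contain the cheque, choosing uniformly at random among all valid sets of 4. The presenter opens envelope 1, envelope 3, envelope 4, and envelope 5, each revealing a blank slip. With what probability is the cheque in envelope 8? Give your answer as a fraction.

Condition on the true location of the cheque.
If it is in any of envelopes 1, 3, 4, and 5 (prior 1/9 each): that envelope was opened and seen not to hold the prize — ruled out; weight (1/9)·0 = 0 each.
If it is in any of envelopes 2, 6, 7, and 9 (prior 1/9 each): the presenter has 35 equally likely choices, so probability 1/35; weight (1/9)·(1/35) = 1/315 each.
If it is in envelope 8 (prior 1/9): the presenter has 70 equally likely choices, so probability 1/70; weight (1/9)·(1/70) = 1/630.
The weights sum to 1/70.
So P(the cheque in envelope 8 | the presenter opened envelope 1, envelope 3, envelope 4, and envelope 5) = (1/630) / (1/70) = 1/9.

1/9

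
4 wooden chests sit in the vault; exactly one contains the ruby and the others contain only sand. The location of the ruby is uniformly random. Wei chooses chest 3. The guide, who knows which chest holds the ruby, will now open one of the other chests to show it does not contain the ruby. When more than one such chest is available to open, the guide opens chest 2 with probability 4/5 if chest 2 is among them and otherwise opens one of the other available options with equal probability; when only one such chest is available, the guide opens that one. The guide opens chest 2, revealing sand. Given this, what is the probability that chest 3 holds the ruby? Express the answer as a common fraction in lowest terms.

Consider each possible location of the ruby in turn.
If it is in any of chests 1, 3, and 4 (prior 1/4 each): chest 2 is available, opened with probability 4/5; weight (1/4)·(4/5) = 1/5 each.
If it is in chest 2 (prior 1/4): the guide opened chest 2, so this case is ruled out; weight (1/4)·0 = 0.
The weights sum to 3/5.
So P(the ruby in chest 3 | the guide opened chest 2) = (1/5) / (3/5) = 1/3.

1/3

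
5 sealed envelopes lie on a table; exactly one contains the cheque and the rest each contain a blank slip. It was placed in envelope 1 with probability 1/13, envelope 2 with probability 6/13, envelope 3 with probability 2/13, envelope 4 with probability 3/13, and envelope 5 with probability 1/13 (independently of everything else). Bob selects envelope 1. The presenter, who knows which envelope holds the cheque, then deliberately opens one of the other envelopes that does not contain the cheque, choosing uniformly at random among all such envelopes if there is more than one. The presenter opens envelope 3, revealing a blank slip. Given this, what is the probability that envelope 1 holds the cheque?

Consider each possible location of the cheque in turn.
If it is in envelope 1 (prior 1/13): the presenter has 4 equally likely choices, so probability 1/4; weight (1/13)·(1/4) = 1/52.
If it is in envelope 2 (prior 6/13): the presenter has 3 equally likely choices, so probability 1/3; weight (6/13)·(1/3) = 2/13.
If it is in envelope 3 (prior 2/13): the presenter opened envelope 3, so this case is ruled out; weight (2/13)·0 = 0.
If it is in envelope 4 (prior 3/13): the presenter has 3 equally likely choices, so probability 1/3; weight (3/13)·(1/3) = 1/13.
If it is in envelope 5 (prior 1/13): the presenter has 3 equally likely choices, so probability 1/3; weight (1/13)·(1/3) = 1/39.
The weights sum to 43/156.
So P(the cheque in envelope 1 | the presenter opened envelope 3) = (1/52) / (43/156) = 3/43.

3/43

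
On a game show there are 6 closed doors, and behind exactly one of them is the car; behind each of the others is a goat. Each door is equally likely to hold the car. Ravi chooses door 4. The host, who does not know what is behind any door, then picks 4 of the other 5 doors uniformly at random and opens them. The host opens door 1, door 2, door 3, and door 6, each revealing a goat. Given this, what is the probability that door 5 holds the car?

Because the host chose which doors to open without knowing where the car is, the choice is independent of the prize location. Learning that none of the 4 opened doors holds the car simply rules out those 4 locations and leaves the remaining 2 doors still equally likely by symmetry.
So P(the car behind door 5) = 1/2.

1/2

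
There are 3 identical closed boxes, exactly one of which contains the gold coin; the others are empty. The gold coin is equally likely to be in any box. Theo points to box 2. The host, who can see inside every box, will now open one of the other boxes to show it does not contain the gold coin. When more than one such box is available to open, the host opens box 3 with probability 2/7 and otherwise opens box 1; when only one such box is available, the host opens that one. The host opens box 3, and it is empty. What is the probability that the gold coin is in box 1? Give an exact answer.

7/9

Condition on the true location of the gold coin.
If it is in box 1 (prior 1/3): only box 3 is available, probability 1; weight (1/3)·1 = 1/3.
If it is in box 2 (prior 1/3): box 3 is available, opened with probability 2/7; weight (1/3)·(2/7) = 2/21.
If it is in box 3 (prior 1/3): the host opened box 3, so this case is ruled out; weight (1/3)·0 = 0.
The weights sum to 3/7.
So P(the gold coin in box 1 | the host opened box 3) = (1/3) / (3/7) = 7/9.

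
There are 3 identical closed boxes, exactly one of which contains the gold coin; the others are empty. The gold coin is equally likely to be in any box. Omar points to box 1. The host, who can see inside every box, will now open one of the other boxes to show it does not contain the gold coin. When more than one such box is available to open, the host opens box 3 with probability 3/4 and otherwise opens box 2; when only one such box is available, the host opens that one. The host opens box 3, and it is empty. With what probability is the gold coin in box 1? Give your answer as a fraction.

Consider each possible location of the gold coin in turn.
If it is in box 1 (prior 1/3): box 3 is available, opened with probability 3/4; weight (1/3)·(3/4) = 1/4.
If it is in box 2 (prior 1/3): only box 3 is available, probability 1; weight (1/3)·1 = 1/3.
If it is in box 3 (prior 1/3): the host opened box 3, so this case is ruled out; weight (1/3)·0 = 0.
The weights sum to 7/12.
So P(the gold coin in box 1 | the host opened box 3) = (1/4) / (7/12) = 3/7.

3/7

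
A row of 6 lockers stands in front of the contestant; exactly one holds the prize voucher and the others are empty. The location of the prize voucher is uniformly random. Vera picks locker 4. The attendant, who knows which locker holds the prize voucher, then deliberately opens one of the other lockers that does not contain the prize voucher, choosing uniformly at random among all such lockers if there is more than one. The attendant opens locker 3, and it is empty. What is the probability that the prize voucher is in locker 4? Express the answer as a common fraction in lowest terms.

1/6

Condition on the true location of the prize voucher.
If it is in any of lockers 1, 2, 5, and 6 (prior 1/6 each): the attendant has 4 equally likely choices, so probability 1/4; weight (1/6)·(1/4) = 1/24 each.
If it is in locker 3 (prior 1/6): the attendant opened locker 3, so this case is ruled out; weight (1/6)·0 = 0.
If it is in locker 4 (prior 1/6): the attendant has 5 equally likely choices, so probability 1/5; weight (1/6)·(1/5) = 1/30.
The weights sum to 1/5.
So P(the prize voucher in locker 4 | the attendant opened locker 3) = (1/30) / (1/5) = 1/6.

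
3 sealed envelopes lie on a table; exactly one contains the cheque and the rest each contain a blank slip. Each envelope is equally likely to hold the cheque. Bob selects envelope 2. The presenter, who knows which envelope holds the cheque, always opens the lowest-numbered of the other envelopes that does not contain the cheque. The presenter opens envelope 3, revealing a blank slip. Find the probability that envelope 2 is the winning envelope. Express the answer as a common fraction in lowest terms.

Condition on the true location of the cheque.
If it is in envelope 1 (prior 1/3): envelope 3 is the lowest-numbered option available, probability 1; weight (1/3)·1 = 1/3.
If it is in envelope 2 (prior 1/3): the presenter would have opened envelope 1 instead, probability 0; weight (1/3)·0 = 0.
If it is in envelope 3 (prior 1/3): the presenter opened envelope 3, so this case is ruled out; weight (1/3)·0 = 0.
The weights sum to 1/3.
So P(the cheque in envelope 2 | the presenter opened envelope 3) = 0 / (1/3) = 0.

0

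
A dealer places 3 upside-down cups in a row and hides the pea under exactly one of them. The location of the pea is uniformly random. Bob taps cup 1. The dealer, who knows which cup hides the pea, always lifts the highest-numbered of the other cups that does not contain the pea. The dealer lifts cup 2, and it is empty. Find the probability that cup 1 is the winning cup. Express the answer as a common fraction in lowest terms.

0

Apply Bayes' rule, conditioning on where the pea actually is.
If it is under cup 1 (prior 1/3): the dealer would have opened cup 3 instead, probability 0; weight (1/3)·0 = 0.
If it is under cup 2 (prior 1/3): the dealer opened cup 2, so this case is ruled out; weight (1/3)·0 = 0.
If it is under cup 3 (prior 1/3): cup 2 is the highest-numbered option available, probability 1; weight (1/3)·1 = 1/3.
The weights sum to 1/3.
So P(the pea under cup 1 | the dealer opened cup 2) = 0 / (1/3) = 0.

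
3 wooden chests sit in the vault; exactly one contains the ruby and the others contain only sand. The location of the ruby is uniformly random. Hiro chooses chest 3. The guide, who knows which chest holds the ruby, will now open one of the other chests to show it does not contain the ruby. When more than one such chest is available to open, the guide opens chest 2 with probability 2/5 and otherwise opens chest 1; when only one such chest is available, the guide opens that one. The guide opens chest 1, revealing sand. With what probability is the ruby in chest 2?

Consider each possible location of the ruby in turn.
If it is in chest 1 (prior 1/3): the guide opened chest 1, so this case is ruled out; weight (1/3)·0 = 0.
If it is in chest 2 (prior 1/3): only chest 1 is available, probability 1; weight (1/3)·1 = 1/3.
If it is in chest 3 (prior 1/3): chest 2 is available but not opened, probability 3/5; weight (1/3)·(3/5) = 1/5.
The weights sum to 8/15.
So P(the ruby in chest 2 | the guide opened chest 1) = (1/3) / (8/15) = 5/8.

5/8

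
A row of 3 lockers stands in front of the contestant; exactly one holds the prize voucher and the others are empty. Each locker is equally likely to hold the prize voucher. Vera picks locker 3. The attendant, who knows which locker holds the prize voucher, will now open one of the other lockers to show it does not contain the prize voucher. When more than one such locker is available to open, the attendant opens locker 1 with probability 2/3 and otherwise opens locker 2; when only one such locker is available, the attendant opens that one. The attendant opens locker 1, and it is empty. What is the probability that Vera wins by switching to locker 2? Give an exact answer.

Condition on the true location of the prize voucher.
If it is in locker 1 (prior 1/3): the attendant opened locker 1, so this case is ruled out; weight (1/3)·0 = 0.
If it is in locker 2 (prior 1/3): only locker 1 is available, probability 1; weight (1/3)·1 = 1/3.
If it is in locker 3 (prior 1/3): locker 1 is available, opened with probability 2/3; weight (1/3)·(2/3) = 2/9.
The weights sum to 5/9.
So P(the prize voucher in locker 2 | the attendant opened locker 1) = (1/3) / (5/9) = 3/5.

3/5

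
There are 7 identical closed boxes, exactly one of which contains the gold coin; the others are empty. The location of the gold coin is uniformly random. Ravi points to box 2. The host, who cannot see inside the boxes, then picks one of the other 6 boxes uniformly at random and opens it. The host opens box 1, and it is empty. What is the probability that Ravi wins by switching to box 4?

1/6

Consider each possible location of the gold coin in turn.
If it is in box 1 (prior 1/7): the host opened box 1, so this case is ruled out; weight (1/7)·0 = 0.
If it is in any of boxes 2, 3, 4, 5, 6, and 7 (prior 1/7 each): the host picks box 1 with probability 1/6 regardless, and it is not the prize; weight (1/7)·(1/6) = 1/42 each.
The weights sum to 1/7.
So P(the gold coin in box 4 | the host opened box 1) = (1/42) / (1/7) = 1/6.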